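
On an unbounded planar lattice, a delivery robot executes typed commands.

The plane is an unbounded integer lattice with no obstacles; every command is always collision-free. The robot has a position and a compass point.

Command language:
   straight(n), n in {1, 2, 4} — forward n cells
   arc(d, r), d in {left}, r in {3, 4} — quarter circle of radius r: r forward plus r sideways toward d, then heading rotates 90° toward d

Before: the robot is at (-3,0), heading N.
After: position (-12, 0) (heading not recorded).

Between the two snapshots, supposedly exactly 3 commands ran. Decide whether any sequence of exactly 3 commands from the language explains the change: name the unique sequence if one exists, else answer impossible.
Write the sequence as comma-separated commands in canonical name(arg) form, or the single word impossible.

arc(left, 4), straight(1), arc(left, 4)

initial: at (-3,0), heading N
t=1 arc(left, 4) ⇒ at (-7,4), heading W
t=2 straight(1) ⇒ at (-8,4), heading W
t=3 arc(left, 4) ⇒ at (-12,0), heading S
uniquely the one of 125 3-step routes that fits.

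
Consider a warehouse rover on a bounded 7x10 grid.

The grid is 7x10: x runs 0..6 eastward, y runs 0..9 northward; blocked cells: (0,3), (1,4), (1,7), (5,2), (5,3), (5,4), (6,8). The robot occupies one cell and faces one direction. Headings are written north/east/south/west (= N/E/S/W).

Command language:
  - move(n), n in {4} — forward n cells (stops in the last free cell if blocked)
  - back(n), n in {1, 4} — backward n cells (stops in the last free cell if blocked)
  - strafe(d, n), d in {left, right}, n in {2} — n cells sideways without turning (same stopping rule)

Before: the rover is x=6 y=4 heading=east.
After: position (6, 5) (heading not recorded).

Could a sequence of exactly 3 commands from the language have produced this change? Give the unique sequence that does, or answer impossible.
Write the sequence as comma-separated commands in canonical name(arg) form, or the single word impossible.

key: the second strafe(left, 2) is stopped early by the blocked cell at (6,8)
initial: x=6 y=4 heading=east
1. strafe(left, 2) → x=6 y=6 heading=east
2. strafe(left, 2) → x=6 y=7 heading=east
3. strafe(right, 2) → x=6 y=5 heading=east
no rival 3-sequence matches.

strafe(left, 2), strafe(left, 2), strafe(right, 2)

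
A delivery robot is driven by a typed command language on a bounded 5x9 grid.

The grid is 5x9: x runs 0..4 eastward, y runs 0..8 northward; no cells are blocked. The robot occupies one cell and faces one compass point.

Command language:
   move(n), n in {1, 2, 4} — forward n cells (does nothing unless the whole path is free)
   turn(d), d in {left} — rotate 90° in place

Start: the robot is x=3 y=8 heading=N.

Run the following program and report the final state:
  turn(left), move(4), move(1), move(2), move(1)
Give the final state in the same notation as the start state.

start: x=3 y=8 heading=N
t=1 turn(left) ⇒ x=3 y=8 heading=W
t=2 move(4) ⇒ x=3 y=8 heading=W
t=3 move(1) ⇒ x=2 y=8 heading=W
t=4 move(2) ⇒ x=0 y=8 heading=W
t=5 move(1) ⇒ x=0 y=8 heading=W

x=0 y=8 heading=W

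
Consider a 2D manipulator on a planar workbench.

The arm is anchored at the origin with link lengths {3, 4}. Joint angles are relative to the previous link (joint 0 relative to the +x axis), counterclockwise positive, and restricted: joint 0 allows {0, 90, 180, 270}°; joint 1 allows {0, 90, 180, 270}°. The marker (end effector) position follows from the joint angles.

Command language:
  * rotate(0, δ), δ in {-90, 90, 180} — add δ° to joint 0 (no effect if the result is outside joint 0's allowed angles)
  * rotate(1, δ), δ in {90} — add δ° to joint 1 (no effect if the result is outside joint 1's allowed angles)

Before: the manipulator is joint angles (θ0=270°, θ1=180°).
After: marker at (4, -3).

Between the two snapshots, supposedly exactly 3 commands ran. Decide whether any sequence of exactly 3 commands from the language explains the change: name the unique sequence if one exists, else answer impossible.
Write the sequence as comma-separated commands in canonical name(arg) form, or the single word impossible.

rotate(1, 90), rotate(1, 90), rotate(1, 90)

begin: joint angles (θ0=270°, θ1=180°)
1. rotate(1, 90) → joint angles (θ0=270°, θ1=270°)
2. rotate(1, 90) → joint angles (θ0=270°, θ1=0°)
3. rotate(1, 90) → joint angles (θ0=270°, θ1=90°)
uniquely the one of 64 3-step routes that fits.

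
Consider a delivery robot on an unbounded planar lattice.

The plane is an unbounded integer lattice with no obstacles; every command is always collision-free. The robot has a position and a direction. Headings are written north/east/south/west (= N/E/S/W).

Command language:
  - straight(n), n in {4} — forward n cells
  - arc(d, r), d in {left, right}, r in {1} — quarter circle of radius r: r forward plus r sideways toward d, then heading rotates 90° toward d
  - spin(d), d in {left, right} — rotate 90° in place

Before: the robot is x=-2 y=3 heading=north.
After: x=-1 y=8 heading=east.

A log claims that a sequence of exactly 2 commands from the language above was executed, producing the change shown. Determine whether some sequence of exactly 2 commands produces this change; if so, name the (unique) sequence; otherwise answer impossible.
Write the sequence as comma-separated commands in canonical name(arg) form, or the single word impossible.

straight(4), arc(right, 1)

key: cell and facing (now E) both changed — the 2 commands mix motion and turning
initial: x=-2 y=3 heading=north
[1] after straight(4): x=-2 y=7 heading=north
[2] after arc(right, 1): x=-1 y=8 heading=east
no other 2-command option fits: unique.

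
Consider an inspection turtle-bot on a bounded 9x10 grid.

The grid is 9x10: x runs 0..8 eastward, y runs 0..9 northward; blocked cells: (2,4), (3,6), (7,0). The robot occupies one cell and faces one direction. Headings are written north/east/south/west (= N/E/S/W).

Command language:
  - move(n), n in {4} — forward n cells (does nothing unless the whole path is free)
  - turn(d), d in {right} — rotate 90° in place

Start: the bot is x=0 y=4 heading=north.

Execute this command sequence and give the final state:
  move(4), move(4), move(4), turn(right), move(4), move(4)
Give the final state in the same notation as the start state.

x=8 y=8 heading=east

initial: x=0 y=4 heading=north
1. move(4) → x=0 y=8 heading=north
2. move(4) → x=0 y=8 heading=north
3. move(4) → x=0 y=8 heading=north
4. turn(right) → x=0 y=8 heading=east
5. move(4) → x=4 y=8 heading=east
6. move(4) → x=8 y=8 heading=east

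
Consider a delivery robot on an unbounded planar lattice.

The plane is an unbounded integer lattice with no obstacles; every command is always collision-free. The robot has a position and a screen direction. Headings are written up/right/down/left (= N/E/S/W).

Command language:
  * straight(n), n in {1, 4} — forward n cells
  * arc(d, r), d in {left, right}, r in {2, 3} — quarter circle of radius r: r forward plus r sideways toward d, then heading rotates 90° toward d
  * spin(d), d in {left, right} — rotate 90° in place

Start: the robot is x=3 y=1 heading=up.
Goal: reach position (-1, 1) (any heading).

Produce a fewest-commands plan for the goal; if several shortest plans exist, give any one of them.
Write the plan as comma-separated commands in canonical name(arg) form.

initial: x=3 y=1 heading=up
1. arc(left, 2) → x=1 y=3 heading=left
2. arc(left, 2) → x=-1 y=1 heading=down
nothing shorter than 2 reaches the goal.

arc(left, 2), arc(left, 2)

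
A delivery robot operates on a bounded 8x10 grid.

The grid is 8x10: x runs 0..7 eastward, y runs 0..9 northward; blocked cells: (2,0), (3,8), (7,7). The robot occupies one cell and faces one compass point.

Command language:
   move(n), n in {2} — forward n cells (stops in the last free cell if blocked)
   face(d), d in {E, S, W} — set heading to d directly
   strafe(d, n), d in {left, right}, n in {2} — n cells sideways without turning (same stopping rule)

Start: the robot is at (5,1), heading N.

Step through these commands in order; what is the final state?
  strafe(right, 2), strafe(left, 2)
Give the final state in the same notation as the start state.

from: at (5,1), heading N
1. strafe(right, 2) → at (7,1), heading N
2. strafe(left, 2) → at (5,1), heading N

at (5,1), heading N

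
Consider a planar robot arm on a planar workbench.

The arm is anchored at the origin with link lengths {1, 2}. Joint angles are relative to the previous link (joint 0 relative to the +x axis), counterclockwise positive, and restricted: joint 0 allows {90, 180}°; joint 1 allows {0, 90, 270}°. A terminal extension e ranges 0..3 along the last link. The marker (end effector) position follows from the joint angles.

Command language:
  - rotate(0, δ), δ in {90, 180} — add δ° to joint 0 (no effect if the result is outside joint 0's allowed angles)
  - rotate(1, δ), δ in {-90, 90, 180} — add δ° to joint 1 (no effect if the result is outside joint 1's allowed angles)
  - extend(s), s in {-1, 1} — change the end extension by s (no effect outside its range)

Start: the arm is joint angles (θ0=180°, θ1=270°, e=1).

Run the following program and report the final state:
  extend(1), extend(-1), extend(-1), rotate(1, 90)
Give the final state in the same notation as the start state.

joint angles (θ0=180°, θ1=0°, e=0)

from: joint angles (θ0=180°, θ1=270°, e=1)
t=1 extend(1) ⇒ joint angles (θ0=180°, θ1=270°, e=2)
t=2 extend(-1) ⇒ joint angles (θ0=180°, θ1=270°, e=1)
t=3 extend(-1) ⇒ joint angles (θ0=180°, θ1=270°, e=0)
t=4 rotate(1, 90) ⇒ joint angles (θ0=180°, θ1=0°, e=0)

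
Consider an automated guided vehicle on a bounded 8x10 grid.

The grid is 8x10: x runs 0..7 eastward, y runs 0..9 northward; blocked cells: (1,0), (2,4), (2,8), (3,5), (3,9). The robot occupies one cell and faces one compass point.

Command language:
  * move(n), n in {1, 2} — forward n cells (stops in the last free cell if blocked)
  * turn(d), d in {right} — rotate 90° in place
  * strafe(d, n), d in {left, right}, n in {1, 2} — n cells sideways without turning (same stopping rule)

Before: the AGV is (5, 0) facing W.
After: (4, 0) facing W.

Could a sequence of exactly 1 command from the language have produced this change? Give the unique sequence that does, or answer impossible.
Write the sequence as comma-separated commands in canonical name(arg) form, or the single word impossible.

key: still facing W — the one step turns nothing
t0: (5, 0) facing W
[1] after move(1): (4, 0) facing W
no other 1-command option fits: unique.

move(1)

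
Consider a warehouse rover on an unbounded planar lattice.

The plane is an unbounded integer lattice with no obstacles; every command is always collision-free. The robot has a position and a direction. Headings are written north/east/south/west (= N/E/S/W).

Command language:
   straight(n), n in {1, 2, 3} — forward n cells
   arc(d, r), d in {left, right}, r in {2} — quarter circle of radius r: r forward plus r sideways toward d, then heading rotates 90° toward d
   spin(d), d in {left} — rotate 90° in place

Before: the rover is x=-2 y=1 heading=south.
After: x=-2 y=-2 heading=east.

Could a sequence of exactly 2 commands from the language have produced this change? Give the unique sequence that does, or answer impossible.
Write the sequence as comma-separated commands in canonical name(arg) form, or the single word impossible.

straight(3), spin(left)

key: order matters: swapping straight(3) and spin(left) lands elsewhere
t0: x=-2 y=1 heading=south
step 1 (straight(3)): x=-2 y=-2 heading=south
step 2 (spin(left)): x=-2 y=-2 heading=east
all 36 alternatives checked — unique.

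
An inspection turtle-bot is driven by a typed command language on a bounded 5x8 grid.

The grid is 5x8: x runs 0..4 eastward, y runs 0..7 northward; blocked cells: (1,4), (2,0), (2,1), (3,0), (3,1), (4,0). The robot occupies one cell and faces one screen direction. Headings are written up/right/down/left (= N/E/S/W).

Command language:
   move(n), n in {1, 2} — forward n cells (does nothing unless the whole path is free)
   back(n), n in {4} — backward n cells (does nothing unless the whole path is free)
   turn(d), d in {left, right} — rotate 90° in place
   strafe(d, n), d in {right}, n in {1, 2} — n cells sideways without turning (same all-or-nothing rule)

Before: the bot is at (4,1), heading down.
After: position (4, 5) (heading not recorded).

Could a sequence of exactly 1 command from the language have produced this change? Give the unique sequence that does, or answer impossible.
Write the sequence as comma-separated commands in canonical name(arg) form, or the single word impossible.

from: at (4,1), heading down
1. back(4) → at (4,5), heading down
no other 1-command option fits: unique.

back(4)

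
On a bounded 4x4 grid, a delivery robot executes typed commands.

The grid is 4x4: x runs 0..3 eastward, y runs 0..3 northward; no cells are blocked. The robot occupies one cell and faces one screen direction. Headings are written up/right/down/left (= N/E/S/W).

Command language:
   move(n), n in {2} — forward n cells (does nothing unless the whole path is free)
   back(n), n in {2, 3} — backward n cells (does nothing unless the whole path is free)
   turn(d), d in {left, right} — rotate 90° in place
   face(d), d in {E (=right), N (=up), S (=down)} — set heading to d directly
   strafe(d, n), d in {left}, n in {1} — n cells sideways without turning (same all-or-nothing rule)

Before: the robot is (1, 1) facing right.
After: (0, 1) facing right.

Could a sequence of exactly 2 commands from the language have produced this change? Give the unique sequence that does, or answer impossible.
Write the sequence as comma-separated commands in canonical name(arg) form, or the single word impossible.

key: order matters: swapping move(2) and back(3) lands elsewhere
t0: (1, 1) facing right
1. move(2) → (3, 1) facing right
2. back(3) → (0, 1) facing right
no rival 2-sequence matches.

move(2), back(3)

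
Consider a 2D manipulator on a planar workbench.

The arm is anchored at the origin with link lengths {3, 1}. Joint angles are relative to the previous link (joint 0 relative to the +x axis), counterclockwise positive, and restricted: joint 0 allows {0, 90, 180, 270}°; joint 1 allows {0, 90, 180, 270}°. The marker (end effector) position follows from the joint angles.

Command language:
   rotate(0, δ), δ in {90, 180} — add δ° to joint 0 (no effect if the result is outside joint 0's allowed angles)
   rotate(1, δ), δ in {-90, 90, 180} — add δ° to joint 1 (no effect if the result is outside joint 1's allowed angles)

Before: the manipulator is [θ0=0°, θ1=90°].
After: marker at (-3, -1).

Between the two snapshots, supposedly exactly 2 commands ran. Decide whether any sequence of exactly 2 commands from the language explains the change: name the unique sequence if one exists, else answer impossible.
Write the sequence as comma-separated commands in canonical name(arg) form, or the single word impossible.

begin: [θ0=0°, θ1=90°]
1. rotate(0, 90) → [θ0=90°, θ1=90°]
2. rotate(0, 90) → [θ0=180°, θ1=90°]
no other 2-command option fits: unique.

rotate(0, 90), rotate(0, 90)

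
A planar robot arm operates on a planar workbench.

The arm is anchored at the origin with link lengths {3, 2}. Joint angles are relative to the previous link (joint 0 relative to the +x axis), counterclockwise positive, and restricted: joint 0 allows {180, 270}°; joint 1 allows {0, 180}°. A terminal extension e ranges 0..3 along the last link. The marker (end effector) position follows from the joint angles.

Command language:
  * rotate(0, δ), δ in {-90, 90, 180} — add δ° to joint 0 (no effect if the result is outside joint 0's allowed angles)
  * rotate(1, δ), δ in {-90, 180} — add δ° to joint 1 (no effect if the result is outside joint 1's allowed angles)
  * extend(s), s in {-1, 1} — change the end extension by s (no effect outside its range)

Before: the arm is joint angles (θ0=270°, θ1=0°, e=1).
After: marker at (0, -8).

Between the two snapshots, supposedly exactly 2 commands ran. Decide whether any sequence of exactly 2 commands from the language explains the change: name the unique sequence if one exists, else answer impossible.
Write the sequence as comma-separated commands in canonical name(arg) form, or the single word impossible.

initial: joint angles (θ0=270°, θ1=0°, e=1)
t=1 extend(1) ⇒ joint angles (θ0=270°, θ1=0°, e=2)
t=2 extend(1) ⇒ joint angles (θ0=270°, θ1=0°, e=3)
no rival 2-sequence matches.

extend(1), extend(1)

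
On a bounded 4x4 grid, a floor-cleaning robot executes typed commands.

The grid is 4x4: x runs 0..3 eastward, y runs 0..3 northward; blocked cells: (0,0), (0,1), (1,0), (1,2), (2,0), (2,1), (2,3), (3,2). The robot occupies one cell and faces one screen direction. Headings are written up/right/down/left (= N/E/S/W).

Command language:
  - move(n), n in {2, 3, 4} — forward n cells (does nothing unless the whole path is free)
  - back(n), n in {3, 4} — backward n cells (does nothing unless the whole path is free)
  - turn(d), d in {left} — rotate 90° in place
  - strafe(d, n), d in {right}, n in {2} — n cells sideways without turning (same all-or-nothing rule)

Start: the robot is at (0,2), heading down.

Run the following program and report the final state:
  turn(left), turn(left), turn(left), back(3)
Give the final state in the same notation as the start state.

at (0,2), heading left

begin: at (0,2), heading down
[1] after turn(left): at (0,2), heading right
[2] after turn(left): at (0,2), heading up
[3] after turn(left): at (0,2), heading left
[4] after back(3): at (0,2), heading left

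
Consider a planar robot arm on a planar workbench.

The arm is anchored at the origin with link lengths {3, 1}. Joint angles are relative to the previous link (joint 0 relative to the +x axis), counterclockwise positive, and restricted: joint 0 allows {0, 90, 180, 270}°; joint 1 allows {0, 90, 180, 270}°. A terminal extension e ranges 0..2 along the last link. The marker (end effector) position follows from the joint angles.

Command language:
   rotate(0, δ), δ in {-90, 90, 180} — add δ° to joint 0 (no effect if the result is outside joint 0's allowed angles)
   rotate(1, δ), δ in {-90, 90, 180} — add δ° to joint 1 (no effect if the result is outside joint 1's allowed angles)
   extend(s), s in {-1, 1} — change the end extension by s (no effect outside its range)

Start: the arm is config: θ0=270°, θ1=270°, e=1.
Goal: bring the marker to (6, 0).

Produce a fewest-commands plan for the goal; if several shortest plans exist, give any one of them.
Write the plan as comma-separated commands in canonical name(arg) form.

begin: config: θ0=270°, θ1=270°, e=1
step 1 (rotate(0, 90)): config: θ0=0°, θ1=270°, e=1
step 2 (extend(1)): config: θ0=0°, θ1=270°, e=2
step 3 (rotate(1, 90)): config: θ0=0°, θ1=0°, e=2
shorter routes all fall short; 3 is best.

rotate(0, 90), extend(1), rotate(1, 90)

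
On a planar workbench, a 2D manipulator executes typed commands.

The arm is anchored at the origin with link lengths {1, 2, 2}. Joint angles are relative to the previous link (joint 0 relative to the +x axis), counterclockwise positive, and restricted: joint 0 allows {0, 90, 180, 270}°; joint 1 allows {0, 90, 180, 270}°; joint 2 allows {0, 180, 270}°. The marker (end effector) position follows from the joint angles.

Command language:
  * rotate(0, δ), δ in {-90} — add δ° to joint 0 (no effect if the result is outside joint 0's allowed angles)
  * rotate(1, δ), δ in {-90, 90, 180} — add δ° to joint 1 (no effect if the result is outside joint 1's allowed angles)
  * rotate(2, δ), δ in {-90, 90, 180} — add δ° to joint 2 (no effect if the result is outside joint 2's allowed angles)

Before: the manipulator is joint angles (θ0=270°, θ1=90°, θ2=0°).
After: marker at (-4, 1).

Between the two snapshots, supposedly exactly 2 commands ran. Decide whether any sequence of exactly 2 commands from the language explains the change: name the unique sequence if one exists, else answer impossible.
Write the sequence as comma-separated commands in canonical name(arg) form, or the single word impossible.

rotate(0, -90), rotate(0, -90)

initial: joint angles (θ0=270°, θ1=90°, θ2=0°)
t=1 rotate(0, -90) ⇒ joint angles (θ0=180°, θ1=90°, θ2=0°)
t=2 rotate(0, -90) ⇒ joint angles (θ0=90°, θ1=90°, θ2=0°)
no rival 2-sequence matches.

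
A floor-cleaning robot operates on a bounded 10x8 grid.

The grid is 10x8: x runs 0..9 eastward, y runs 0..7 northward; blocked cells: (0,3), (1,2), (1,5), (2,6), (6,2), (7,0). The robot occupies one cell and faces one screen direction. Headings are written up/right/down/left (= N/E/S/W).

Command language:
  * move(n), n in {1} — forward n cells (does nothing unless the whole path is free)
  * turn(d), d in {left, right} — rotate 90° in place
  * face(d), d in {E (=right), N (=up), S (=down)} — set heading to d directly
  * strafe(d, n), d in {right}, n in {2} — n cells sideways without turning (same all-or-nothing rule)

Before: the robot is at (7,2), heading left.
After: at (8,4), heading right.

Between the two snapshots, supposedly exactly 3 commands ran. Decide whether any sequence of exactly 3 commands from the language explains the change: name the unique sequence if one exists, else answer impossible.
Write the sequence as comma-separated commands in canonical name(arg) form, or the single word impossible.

key: position moved to (8,4) AND the heading swung to E — translation plus rotation needed
start: at (7,2), heading left
[1] after strafe(right, 2): at (7,4), heading left
[2] after face(E): at (7,4), heading right
[3] after move(1): at (8,4), heading right
uniquely the one of 343 3-step routes that fits.

strafe(right, 2), face(E), move(1)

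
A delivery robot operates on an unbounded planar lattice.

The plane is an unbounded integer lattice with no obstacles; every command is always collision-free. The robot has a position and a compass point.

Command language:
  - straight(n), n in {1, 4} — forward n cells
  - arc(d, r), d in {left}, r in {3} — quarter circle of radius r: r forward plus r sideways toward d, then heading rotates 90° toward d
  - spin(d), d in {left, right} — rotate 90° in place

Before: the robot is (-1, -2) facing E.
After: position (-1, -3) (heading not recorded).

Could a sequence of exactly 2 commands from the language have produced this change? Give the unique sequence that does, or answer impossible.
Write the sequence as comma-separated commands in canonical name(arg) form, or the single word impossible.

key: running straight(1) before spin(right) would end elsewhere — order is forced
start: (-1, -2) facing E
[1] after spin(right): (-1, -2) facing S
[2] after straight(1): (-1, -3) facing S
no rival 2-sequence matches.

spin(right), straight(1)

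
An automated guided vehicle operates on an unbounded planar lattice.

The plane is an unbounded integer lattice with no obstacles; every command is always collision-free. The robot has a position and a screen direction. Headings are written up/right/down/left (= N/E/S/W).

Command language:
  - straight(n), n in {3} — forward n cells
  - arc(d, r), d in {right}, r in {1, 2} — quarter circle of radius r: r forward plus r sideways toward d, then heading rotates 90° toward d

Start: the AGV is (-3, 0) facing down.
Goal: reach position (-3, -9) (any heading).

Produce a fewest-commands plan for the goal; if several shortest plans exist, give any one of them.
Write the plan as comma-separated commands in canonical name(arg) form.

initial: (-3, 0) facing down
[1] after straight(3): (-3, -3) facing down
[2] after straight(3): (-3, -6) facing down
[3] after straight(3): (-3, -9) facing down
shorter routes all fall short; 3 is best.

straight(3), straight(3), straight(3)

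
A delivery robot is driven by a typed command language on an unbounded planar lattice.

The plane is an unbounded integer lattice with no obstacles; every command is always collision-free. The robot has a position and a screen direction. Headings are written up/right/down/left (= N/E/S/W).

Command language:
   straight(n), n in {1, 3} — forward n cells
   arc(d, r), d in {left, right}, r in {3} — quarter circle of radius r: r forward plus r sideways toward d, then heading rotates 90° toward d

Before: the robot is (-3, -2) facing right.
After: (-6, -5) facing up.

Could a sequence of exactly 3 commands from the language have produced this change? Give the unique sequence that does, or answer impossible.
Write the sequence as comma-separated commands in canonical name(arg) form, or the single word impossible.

arc(right, 3), arc(right, 3), arc(right, 3)

key: position moved to (-6,-5) AND the heading swung to N — translation plus rotation needed
from: (-3, -2) facing right
step 1 (arc(right, 3)): (0, -5) facing down
step 2 (arc(right, 3)): (-3, -8) facing left
step 3 (arc(right, 3)): (-6, -5) facing up
all 64 alternatives checked — unique.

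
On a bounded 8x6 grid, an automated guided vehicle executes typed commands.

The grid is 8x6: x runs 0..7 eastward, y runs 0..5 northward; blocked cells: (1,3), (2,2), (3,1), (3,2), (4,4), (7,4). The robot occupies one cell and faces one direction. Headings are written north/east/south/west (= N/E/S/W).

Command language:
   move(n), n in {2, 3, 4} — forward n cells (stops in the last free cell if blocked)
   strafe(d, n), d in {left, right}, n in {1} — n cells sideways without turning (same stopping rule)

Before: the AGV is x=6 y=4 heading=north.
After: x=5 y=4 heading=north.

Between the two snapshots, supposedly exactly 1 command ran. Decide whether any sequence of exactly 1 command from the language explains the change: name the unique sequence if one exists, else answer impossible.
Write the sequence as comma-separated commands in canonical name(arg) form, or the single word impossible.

strafe(left, 1)

key: heading stays N — the single command does not turn
start: x=6 y=4 heading=north
[1] after strafe(left, 1): x=5 y=4 heading=north
no other 1-command option fits: unique.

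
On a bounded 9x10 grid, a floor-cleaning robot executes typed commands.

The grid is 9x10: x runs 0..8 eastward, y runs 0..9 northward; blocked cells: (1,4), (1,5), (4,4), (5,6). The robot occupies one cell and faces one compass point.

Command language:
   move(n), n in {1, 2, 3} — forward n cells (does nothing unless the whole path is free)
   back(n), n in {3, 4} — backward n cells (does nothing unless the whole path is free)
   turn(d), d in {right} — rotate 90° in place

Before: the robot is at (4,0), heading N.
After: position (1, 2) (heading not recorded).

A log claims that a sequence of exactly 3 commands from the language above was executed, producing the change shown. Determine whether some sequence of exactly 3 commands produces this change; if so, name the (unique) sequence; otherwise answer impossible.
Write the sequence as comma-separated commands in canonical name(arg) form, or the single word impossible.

key: order matters: swapping move(2) and back(3) lands elsewhere
start: at (4,0), heading N
[1] after move(2): at (4,2), heading N
[2] after turn(right): at (4,2), heading E
[3] after back(3): at (1,2), heading E
all 216 alternatives checked — unique.

move(2), turn(right), back(3)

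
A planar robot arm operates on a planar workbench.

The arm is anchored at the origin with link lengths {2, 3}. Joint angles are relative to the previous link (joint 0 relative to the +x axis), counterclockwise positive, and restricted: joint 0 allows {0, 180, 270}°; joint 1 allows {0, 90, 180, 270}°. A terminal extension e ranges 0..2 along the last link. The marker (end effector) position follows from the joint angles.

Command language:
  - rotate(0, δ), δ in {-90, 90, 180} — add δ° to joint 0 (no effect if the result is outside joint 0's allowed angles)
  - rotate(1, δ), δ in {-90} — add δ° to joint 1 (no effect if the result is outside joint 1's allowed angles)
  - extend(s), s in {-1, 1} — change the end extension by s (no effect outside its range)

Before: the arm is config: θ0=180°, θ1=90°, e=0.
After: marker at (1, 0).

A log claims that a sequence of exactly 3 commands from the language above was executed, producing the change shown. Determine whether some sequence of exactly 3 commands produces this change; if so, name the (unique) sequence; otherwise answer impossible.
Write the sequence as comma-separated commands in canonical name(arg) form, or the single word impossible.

begin: config: θ0=180°, θ1=90°, e=0
1. rotate(1, -90) → config: θ0=180°, θ1=0°, e=0
2. rotate(1, -90) → config: θ0=180°, θ1=270°, e=0
3. rotate(1, -90) → config: θ0=180°, θ1=180°, e=0
uniquely the one of 216 3-step routes that fits.

rotate(1, -90), rotate(1, -90), rotate(1, -90)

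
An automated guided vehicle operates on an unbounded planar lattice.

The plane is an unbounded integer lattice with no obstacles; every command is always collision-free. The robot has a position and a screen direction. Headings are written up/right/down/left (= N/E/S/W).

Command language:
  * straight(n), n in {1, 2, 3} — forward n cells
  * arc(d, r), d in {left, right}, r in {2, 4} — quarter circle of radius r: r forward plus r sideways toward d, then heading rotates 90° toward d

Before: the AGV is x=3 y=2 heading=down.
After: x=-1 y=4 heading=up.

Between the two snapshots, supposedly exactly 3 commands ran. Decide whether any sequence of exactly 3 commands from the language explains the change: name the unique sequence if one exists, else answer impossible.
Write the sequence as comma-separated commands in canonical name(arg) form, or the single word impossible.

arc(right, 2), arc(right, 2), straight(2)

key: running straight(2) before arc(right, 2) would end elsewhere — order is forced
start: x=3 y=2 heading=down
[1] after arc(right, 2): x=1 y=0 heading=left
[2] after arc(right, 2): x=-1 y=2 heading=up
[3] after straight(2): x=-1 y=4 heading=up
no rival 3-sequence matches.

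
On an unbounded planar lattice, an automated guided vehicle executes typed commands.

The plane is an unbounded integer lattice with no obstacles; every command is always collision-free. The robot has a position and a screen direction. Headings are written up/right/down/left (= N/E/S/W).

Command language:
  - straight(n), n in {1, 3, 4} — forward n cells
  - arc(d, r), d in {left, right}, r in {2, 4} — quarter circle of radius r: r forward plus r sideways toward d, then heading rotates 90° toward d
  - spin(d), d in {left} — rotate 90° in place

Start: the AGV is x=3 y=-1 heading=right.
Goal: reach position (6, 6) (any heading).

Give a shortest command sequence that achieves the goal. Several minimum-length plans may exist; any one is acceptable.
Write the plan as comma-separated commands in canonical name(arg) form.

straight(1), arc(left, 4), straight(1), arc(left, 2)

initial: x=3 y=-1 heading=right
step 1 (straight(1)): x=4 y=-1 heading=right
step 2 (arc(left, 4)): x=8 y=3 heading=up
step 3 (straight(1)): x=8 y=4 heading=up
step 4 (arc(left, 2)): x=6 y=6 heading=left
minimal: 4 command(s), checked below 4.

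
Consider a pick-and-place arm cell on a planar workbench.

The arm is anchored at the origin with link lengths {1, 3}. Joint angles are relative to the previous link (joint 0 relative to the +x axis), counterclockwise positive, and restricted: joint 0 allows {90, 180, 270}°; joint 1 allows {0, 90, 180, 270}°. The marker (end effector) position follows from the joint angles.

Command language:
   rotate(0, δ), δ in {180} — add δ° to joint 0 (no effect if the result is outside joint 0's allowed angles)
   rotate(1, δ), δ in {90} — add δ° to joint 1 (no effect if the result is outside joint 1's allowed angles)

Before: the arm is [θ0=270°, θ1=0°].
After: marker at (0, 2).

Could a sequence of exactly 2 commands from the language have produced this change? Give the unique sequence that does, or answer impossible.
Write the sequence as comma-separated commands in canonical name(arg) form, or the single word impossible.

t0: [θ0=270°, θ1=0°]
step 1 (rotate(1, 90)): [θ0=270°, θ1=90°]
step 2 (rotate(1, 90)): [θ0=270°, θ1=180°]
no rival 2-sequence matches.

rotate(1, 90), rotate(1, 90)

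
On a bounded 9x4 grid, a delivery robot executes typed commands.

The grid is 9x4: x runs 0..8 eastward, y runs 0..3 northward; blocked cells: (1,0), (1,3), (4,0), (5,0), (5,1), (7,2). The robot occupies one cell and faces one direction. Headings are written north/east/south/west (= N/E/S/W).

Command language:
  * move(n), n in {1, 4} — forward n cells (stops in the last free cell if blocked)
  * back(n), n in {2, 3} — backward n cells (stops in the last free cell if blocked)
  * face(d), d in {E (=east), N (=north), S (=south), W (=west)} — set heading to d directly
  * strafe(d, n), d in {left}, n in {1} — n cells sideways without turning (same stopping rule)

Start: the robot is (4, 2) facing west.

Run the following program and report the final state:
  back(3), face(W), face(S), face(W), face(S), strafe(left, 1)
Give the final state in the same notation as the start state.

initial: (4, 2) facing west
step 1 (back(3)): (6, 2) facing west
step 2 (face(W)): (6, 2) facing west
step 3 (face(S)): (6, 2) facing south
step 4 (face(W)): (6, 2) facing west
step 5 (face(S)): (6, 2) facing south
step 6 (strafe(left, 1)): (6, 2) facing south

(6, 2) facing south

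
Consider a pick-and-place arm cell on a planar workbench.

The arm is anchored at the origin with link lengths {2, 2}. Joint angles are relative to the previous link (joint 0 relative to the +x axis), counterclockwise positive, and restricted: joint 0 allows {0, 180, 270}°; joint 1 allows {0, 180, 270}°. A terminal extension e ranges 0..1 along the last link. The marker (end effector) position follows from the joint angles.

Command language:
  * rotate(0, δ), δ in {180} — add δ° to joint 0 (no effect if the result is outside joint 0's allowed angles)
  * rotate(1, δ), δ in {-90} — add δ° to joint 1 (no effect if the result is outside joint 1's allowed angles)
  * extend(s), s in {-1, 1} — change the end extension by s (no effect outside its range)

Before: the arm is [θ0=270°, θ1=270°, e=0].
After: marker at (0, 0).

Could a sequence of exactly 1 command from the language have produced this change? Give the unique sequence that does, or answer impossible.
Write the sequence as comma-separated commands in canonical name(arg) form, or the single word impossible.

rotate(1, -90)

from: [θ0=270°, θ1=270°, e=0]
1. rotate(1, -90) → [θ0=270°, θ1=180°, e=0]
no other 1-command option fits: unique.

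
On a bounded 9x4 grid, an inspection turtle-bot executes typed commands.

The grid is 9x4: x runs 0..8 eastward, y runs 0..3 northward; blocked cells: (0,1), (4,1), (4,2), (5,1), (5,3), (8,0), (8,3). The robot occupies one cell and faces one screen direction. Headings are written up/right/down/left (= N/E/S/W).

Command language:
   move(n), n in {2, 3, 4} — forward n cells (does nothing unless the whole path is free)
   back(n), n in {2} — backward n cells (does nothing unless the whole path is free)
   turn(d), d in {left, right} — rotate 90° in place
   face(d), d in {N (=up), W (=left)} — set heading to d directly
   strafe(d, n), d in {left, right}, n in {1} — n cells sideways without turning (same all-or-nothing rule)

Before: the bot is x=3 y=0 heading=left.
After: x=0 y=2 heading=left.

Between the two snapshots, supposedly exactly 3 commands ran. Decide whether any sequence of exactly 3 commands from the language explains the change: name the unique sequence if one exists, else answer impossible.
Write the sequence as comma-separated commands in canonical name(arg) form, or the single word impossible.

key: order matters: swapping strafe(right, 1) and move(3) lands elsewhere
start: x=3 y=0 heading=left
step 1 (strafe(right, 1)): x=3 y=1 heading=left
step 2 (strafe(right, 1)): x=3 y=2 heading=left
step 3 (move(3)): x=0 y=2 heading=left
no other 3-command option fits: unique.

strafe(right, 1), strafe(right, 1), move(3)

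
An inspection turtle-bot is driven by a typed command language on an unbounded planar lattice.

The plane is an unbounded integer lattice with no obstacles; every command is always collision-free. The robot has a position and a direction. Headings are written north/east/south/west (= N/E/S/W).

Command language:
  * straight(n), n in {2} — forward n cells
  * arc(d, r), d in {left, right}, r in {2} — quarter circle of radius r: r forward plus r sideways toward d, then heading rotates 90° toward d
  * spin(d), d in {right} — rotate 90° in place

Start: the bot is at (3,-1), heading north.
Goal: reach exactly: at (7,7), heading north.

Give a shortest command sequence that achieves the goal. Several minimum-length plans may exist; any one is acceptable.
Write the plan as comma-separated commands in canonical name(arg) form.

arc(right, 2), arc(left, 2), straight(2), straight(2)

initial: at (3,-1), heading north
step 1 (arc(right, 2)): at (5,1), heading east
step 2 (arc(left, 2)): at (7,3), heading north
step 3 (straight(2)): at (7,5), heading north
step 4 (straight(2)): at (7,7), heading north
shorter routes all fall short; 4 is best.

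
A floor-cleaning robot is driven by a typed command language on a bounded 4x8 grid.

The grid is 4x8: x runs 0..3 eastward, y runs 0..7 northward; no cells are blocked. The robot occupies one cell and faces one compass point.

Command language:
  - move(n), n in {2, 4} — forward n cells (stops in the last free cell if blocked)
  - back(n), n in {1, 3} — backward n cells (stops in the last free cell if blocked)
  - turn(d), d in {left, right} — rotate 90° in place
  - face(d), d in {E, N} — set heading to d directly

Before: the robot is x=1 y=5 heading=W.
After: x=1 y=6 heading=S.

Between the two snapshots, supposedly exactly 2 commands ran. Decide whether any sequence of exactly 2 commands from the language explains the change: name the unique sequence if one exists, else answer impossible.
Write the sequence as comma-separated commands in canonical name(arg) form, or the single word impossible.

key: order matters: swapping turn(left) and back(1) lands elsewhere
start: x=1 y=5 heading=W
[1] after turn(left): x=1 y=5 heading=S
[2] after back(1): x=1 y=6 heading=S
no rival 2-sequence matches.

turn(left), back(1)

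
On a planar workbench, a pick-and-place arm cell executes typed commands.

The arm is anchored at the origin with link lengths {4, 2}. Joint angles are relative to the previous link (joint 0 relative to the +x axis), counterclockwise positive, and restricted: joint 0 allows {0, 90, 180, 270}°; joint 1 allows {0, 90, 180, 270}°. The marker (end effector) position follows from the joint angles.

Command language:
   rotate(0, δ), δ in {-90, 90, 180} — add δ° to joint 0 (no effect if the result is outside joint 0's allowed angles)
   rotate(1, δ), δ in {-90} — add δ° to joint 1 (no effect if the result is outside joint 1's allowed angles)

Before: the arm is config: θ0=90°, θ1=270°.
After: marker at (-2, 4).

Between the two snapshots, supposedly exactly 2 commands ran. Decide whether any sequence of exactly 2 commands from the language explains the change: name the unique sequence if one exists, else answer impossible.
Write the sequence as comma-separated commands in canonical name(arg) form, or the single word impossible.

start: config: θ0=90°, θ1=270°
step 1 (rotate(1, -90)): config: θ0=90°, θ1=180°
step 2 (rotate(1, -90)): config: θ0=90°, θ1=90°
all 16 alternatives checked — unique.

rotate(1, -90), rotate(1, -90)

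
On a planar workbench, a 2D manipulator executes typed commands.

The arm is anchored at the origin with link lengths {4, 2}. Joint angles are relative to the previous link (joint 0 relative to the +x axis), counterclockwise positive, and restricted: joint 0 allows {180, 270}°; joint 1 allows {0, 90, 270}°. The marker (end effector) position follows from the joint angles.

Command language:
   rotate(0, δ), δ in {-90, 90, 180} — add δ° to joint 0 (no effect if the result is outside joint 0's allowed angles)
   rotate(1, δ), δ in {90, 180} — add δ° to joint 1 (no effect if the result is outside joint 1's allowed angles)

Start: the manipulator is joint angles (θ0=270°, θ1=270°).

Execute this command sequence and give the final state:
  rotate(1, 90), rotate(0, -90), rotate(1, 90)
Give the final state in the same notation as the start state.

initial: joint angles (θ0=270°, θ1=270°)
step 1 (rotate(1, 90)): joint angles (θ0=270°, θ1=0°)
step 2 (rotate(0, -90)): joint angles (θ0=180°, θ1=0°)
step 3 (rotate(1, 90)): joint angles (θ0=180°, θ1=90°)

joint angles (θ0=180°, θ1=90°)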